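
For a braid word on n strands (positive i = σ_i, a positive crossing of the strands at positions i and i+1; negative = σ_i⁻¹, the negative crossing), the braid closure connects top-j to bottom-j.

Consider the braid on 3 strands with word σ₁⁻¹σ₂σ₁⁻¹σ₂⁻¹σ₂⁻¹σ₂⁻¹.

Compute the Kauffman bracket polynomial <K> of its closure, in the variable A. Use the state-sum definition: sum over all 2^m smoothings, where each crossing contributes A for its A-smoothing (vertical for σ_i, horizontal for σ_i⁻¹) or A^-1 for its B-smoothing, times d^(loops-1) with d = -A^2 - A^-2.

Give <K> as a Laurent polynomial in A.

Braid: s1^-1 s2 s1^-1 s2^-1 s2^-1 s2^-1 on 3 strands, 6 crossings.
Writhe w = (#positive) - (#negative) = 1 - 5 = -4.
State-sum expansion of <K>. There are 2^6 = 64 states.
For each crossing: s=0 is the vertical smoothing, s=1 horizontal. Crossing k contributes A^(sign_k * (1 - 2*s_k)); loop factor d = -A^2 - A^-2.
Tabulate the states by total A-exponent and number of loops L (A-exp: L × count):
  A^6: L=4 ×1
  A^4: L=3 ×6
  A^2: L=2 ×12, L=4 ×3
  A^0: L=1 ×9, L=3 ×10, L=5 ×1
  A^-2: L=2 ×12, L=4 ×3
  A^-4: L=1 ×2, L=3 ×4
  A^-6: L=2 ×1
Each group contributes A^e * Σ count * d^(L-1):
Powers of d = -A^2 - A^-2: d^2 = A^4 + 2 + A^-4; d^3 = -A^6 - 3*A^2 - 3*A^-2 - A^-6; d^4 = A^8 + 4*A^4 + 6 + 4*A^-4 + A^-8.
  A^6 * (d^3) = -A^12 - 3*A^8 - 3*A^4 - 1
  A^4 * (6*d^2) = 6*A^8 + 12*A^4 + 6
  A^2 * (12*d + 3*d^3) = -3*A^8 - 21*A^4 - 21 - 3*A^-4
  A^0 * (9 + 10*d^2 + d^4) = A^8 + 14*A^4 + 35 + 14*A^-4 + A^-8
  A^-2 * (12*d + 3*d^3) = -3*A^4 - 21 - 21*A^-4 - 3*A^-8
  A^-4 * (2 + 4*d^2) = 4 + 10*A^-4 + 4*A^-8
  A^-6 * (d) = -A^-4 - A^-8
Summing the groups: <K> = -A^12 + A^8 - A^4 + 2 - A^-4 + A^-8

Answer: -A^12 + A^8 - A^4 + 2 - A^-4 + A^-8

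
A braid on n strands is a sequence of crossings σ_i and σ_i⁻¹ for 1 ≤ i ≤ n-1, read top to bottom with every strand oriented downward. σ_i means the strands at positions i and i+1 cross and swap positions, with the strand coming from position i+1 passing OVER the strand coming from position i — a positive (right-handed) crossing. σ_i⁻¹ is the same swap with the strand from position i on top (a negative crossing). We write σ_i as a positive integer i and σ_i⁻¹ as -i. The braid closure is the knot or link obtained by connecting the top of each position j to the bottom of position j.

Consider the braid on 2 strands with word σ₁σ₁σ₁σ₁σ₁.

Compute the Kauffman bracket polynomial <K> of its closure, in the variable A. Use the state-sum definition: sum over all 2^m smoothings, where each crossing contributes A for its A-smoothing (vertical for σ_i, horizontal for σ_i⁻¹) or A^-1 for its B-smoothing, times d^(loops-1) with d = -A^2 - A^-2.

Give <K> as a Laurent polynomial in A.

-A^7 - A^-1 + A^-5 - A^-9 + A^-13

Derivation:
Braid: s1 s1 s1 s1 s1 on 2 strands, 5 crossings.
Writhe w = (#positive) - (#negative) = 5 - 0 = 5.
State-sum expansion of <K>. There are 2^5 = 32 states.
For each crossing: s=0 is the vertical smoothing, s=1 horizontal. Crossing k contributes A^(sign_k * (1 - 2*s_k)); loop factor d = -A^2 - A^-2.
  state 00000: A-exp=+5, loops=2, term = A^5 * d^1
  state 00001: A-exp=+3, loops=1, term = A^3 * d^0
  state 00010: A-exp=+3, loops=1, term = A^3 * d^0
  state 00011: A-exp=+1, loops=2, term = A^1 * d^1
  state 00100: A-exp=+3, loops=1, term = A^3 * d^0
  state 00101: A-exp=+1, loops=2, term = A^1 * d^1
  state 00110: A-exp=+1, loops=2, term = A^1 * d^1
  state 00111: A-exp=-1, loops=3, term = A^-1 * d^2
  state 01000: A-exp=+3, loops=1, term = A^3 * d^0
  state 01001: A-exp=+1, loops=2, term = A^1 * d^1
  state 01010: A-exp=+1, loops=2, term = A^1 * d^1
  state 01011: A-exp=-1, loops=3, term = A^-1 * d^2
  state 01100: A-exp=+1, loops=2, term = A^1 * d^1
  state 01101: A-exp=-1, loops=3, term = A^-1 * d^2
  state 01110: A-exp=-1, loops=3, term = A^-1 * d^2
  state 01111: A-exp=-3, loops=4, term = A^-3 * d^3
  state 10000: A-exp=+3, loops=1, term = A^3 * d^0
  state 10001: A-exp=+1, loops=2, term = A^1 * d^1
  state 10010: A-exp=+1, loops=2, term = A^1 * d^1
  state 10011: A-exp=-1, loops=3, term = A^-1 * d^2
  state 10100: A-exp=+1, loops=2, term = A^1 * d^1
  state 10101: A-exp=-1, loops=3, term = A^-1 * d^2
  state 10110: A-exp=-1, loops=3, term = A^-1 * d^2
  state 10111: A-exp=-3, loops=4, term = A^-3 * d^3
  state 11000: A-exp=+1, loops=2, term = A^1 * d^1
  state 11001: A-exp=-1, loops=3, term = A^-1 * d^2
  state 11010: A-exp=-1, loops=3, term = A^-1 * d^2
  state 11011: A-exp=-3, loops=4, term = A^-3 * d^3
  state 11100: A-exp=-1, loops=3, term = A^-1 * d^2
  state 11101: A-exp=-3, loops=4, term = A^-3 * d^3
  state 11110: A-exp=-3, loops=4, term = A^-3 * d^3
  state 11111: A-exp=-5, loops=5, term = A^-5 * d^4
Collect the terms by A-exponent (count of states per loop number):
Powers of d = -A^2 - A^-2: d^2 = A^4 + 2 + A^-4; d^3 = -A^6 - 3*A^2 - 3*A^-2 - A^-6; d^4 = A^8 + 4*A^4 + 6 + 4*A^-4 + A^-8.
  A^5 * (d) = -A^7 - A^3
  A^3 * (5) = 5*A^3
  A^1 * (10*d) = -10*A^3 - 10*A^-1
  A^-1 * (10*d^2) = 10*A^3 + 20*A^-1 + 10*A^-5
  A^-3 * (5*d^3) = -5*A^3 - 15*A^-1 - 15*A^-5 - 5*A^-9
  A^-5 * (d^4) = A^3 + 4*A^-1 + 6*A^-5 + 4*A^-9 + A^-13
Summing the groups: <K> = -A^7 - A^-1 + A^-5 - A^-9 + A^-13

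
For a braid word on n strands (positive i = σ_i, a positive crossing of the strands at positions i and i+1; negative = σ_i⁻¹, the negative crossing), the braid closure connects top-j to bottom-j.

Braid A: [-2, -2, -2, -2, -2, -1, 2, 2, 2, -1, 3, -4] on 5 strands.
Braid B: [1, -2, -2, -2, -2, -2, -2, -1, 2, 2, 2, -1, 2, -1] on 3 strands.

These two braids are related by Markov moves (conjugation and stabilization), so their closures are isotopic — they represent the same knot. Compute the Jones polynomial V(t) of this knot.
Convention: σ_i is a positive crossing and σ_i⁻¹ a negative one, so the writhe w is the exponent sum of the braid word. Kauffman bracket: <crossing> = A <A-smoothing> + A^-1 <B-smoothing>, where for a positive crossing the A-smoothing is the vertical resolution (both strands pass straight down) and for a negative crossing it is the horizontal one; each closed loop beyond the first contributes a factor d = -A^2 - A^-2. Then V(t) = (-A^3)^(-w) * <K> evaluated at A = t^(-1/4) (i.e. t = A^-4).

-1 + 2*t^-1 - 2*t^-2 + 4*t^-3 - 3*t^-4 + 3*t^-5 - 2*t^-6 + t^-7 - t^-8

Derivation:
Markov-equivalent braids have isotopic closures, hence identical knot invariants. Strip the Markov moves from each word to reach a common short braid β, then compute V(t) once on β.
Braid A: s2^-1 s2^-1 s2^-1 s2^-1 s2^-1 s1^-1 s2 s2 s2 s1^-1 s3 s4^-1 on 5 strands reduces by inverse Markov moves (closure unchanged at each step):
  Destabilize: the word has the form β·s4^-1 where s4^-1 occurs only as the final letter (β ∈ B_4); drop it and the last strand → 4 strands.
  Destabilize: the word has the form β·s3 where s3 occurs only as the final letter (β ∈ B_3); drop it and the last strand → 3 strands.
Reduced to β = s2^-1 s2^-1 s2^-1 s2^-1 s2^-1 s1^-1 s2 s2 s2 s1^-1 on 3 strands, 10 crossings.
Braid B: s1 s2^-1 s2^-1 s2^-1 s2^-1 s2^-1 s2^-1 s1^-1 s2 s2 s2 s1^-1 s2 s1^-1 on 3 strands reduces by inverse Markov moves (closure unchanged at each step):
  Deconjugate: the word is γ·β·γ⁻¹ with γ = s1 s2^-1 (prefix) and γ⁻¹ = s2 s1^-1 (suffix); strip both.
Reduced to β = s2^-1 s2^-1 s2^-1 s2^-1 s2^-1 s1^-1 s2 s2 s2 s1^-1 on 3 strands, 10 crossings.
Both give the same β = s2^-1 s2^-1 s2^-1 s2^-1 s2^-1 s1^-1 s2 s2 s2 s1^-1 on 3 strands, so one state sum suffices:
Braid: s2^-1 s2^-1 s2^-1 s2^-1 s2^-1 s1^-1 s2 s2 s2 s1^-1 on 3 strands, 10 crossings.
Writhe w = (#positive) - (#negative) = 3 - 7 = -4.
State-sum expansion of <K>. There are 2^10 = 1024 states.
Each crossing splits two ways (0=vertical, 1=horizontal). The state's weight is A^(#A-smoothings - #B-smoothings) * d^(loops - 1).
Tabulate the states by total A-exponent and number of loops L (A-exp: L × count):
  A^10: L=6 ×1
  A^8: L=5 ×10
  A^6: L=4 ×35, L=6 ×10
  A^4: L=3 ×60, L=5 ×50, L=7 ×10
  A^2: L=2 ×55, L=4 ×100, L=6 ×50, L=8 ×5
  A^0: L=1 ×25, L=3 ×101, L=5 ×100, L=7 ×25, L=9 ×1
  A^-2: L=2 ×55, L=4 ×100, L=6 ×50, L=8 ×5
  A^-4: L=1 ×6, L=3 ×54, L=5 ×50, L=7 ×10
  A^-6: L=2 ×9, L=4 ×26, L=6 ×10
  A^-8: L=3 ×5, L=5 ×5
  A^-10: L=4 ×1
Each group contributes A^e * Σ count * d^(L-1):
Powers of d = -A^2 - A^-2: d^2 = A^4 + 2 + A^-4; d^3 = -A^6 - 3*A^2 - 3*A^-2 - A^-6; d^4 = A^8 + 4*A^4 + 6 + 4*A^-4 + A^-8; d^5 = -A^10 - 5*A^6 - 10*A^2 - 10*A^-2 - 5*A^-6 - A^-10; d^6 = A^12 + 6*A^8 + 15*A^4 + 20 + 15*A^-4 + 6*A^-8 + A^-12; d^7 = -A^14 - 7*A^10 - 21*A^6 - 35*A^2 - 35*A^-2 - 21*A^-6 - 7*A^-10 - A^-14; d^8 = A^16 + 8*A^12 + 28*A^8 + 56*A^4 + 70 + 56*A^-4 + 28*A^-8 + 8*A^-12 + A^-16.
  A^10 * (d^5) = -A^20 - 5*A^16 - 10*A^12 - 10*A^8 - 5*A^4 - 1
  A^8 * (10*d^4) = 10*A^16 + 40*A^12 + 60*A^8 + 40*A^4 + 10
  A^6 * (35*d^3 + 10*d^5) = -10*A^16 - 85*A^12 - 205*A^8 - 205*A^4 - 85 - 10*A^-4
  A^4 * (60*d^2 + 50*d^4 + 10*d^6) = 10*A^16 + 110*A^12 + 410*A^8 + 620*A^4 + 410 + 110*A^-4 + 10*A^-8
  A^2 * (55*d + 100*d^3 + 50*d^5 + 5*d^7) = -5*A^16 - 85*A^12 - 455*A^8 - 1030*A^4 - 1030 - 455*A^-4 - 85*A^-8 - 5*A^-12
  A^0 * (25 + 101*d^2 + 100*d^4 + 25*d^6 + d^8) = A^16 + 33*A^12 + 278*A^8 + 932*A^4 + 1397 + 932*A^-4 + 278*A^-8 + 33*A^-12 + A^-16
  A^-2 * (55*d + 100*d^3 + 50*d^5 + 5*d^7) = -5*A^12 - 85*A^8 - 455*A^4 - 1030 - 1030*A^-4 - 455*A^-8 - 85*A^-12 - 5*A^-16
  A^-4 * (6 + 54*d^2 + 50*d^4 + 10*d^6) = 10*A^8 + 110*A^4 + 404 + 614*A^-4 + 404*A^-8 + 110*A^-12 + 10*A^-16
  A^-6 * (9*d + 26*d^3 + 10*d^5) = -10*A^4 - 76 - 187*A^-4 - 187*A^-8 - 76*A^-12 - 10*A^-16
  A^-8 * (5*d^2 + 5*d^4) = 5 + 25*A^-4 + 40*A^-8 + 25*A^-12 + 5*A^-16
  A^-10 * (d^3) = -A^-4 - 3*A^-8 - 3*A^-12 - A^-16
Summing the groups: <K> = -A^20 + A^16 - 2*A^12 + 3*A^8 - 3*A^4 + 4 - 2*A^-4 + 2*A^-8 - A^-12
Normalise by the writhe: (-A^3)^(-w) = (-A^3)^(4) = A^12, so f(A) = A^12 * <K> = -A^32 + A^28 - 2*A^24 + 3*A^20 - 3*A^16 + 4*A^12 - 2*A^8 + 2*A^4 - 1.
Substitute A = t^(-1/4), i.e. A^e → t^(-e/4): V(t) = -1 + 2*t^-1 - 2*t^-2 + 4*t^-3 - 3*t^-4 + 3*t^-5 - 2*t^-6 + t^-7 - t^-8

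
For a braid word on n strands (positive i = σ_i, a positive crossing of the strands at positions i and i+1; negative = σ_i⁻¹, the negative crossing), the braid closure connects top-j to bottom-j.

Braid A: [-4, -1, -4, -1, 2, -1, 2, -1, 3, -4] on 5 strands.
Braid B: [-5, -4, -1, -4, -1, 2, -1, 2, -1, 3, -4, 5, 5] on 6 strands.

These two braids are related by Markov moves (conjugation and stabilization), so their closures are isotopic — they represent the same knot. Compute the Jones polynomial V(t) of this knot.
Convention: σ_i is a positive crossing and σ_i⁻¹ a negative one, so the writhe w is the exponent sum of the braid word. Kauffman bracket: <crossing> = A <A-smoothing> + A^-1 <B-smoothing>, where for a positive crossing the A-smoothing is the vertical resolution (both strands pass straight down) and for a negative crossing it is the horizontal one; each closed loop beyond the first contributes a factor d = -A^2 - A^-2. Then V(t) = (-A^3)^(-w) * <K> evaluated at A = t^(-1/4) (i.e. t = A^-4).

Markov-equivalent braids have isotopic closures, hence identical knot invariants. Strip the Markov moves from each word to reach a common short braid β, then compute V(t) once on β.
Braid A: s4^-1 s1^-1 s4^-1 s1^-1 s2 s1^-1 s2 s1^-1 s3 s4^-1 on 5 strands has no conjugating prefix/suffix or stabilization to strip; take β = s4^-1 s1^-1 s4^-1 s1^-1 s2 s1^-1 s2 s1^-1 s3 s4^-1.
Braid B: s5^-1 s4^-1 s1^-1 s4^-1 s1^-1 s2 s1^-1 s2 s1^-1 s3 s4^-1 s5 s5 on 6 strands reduces by inverse Markov moves (closure unchanged at each step):
  Deconjugate: the word is γ·β·γ⁻¹ with γ = s5^-1 (prefix) and γ⁻¹ = s5 (suffix); strip both.
  Destabilize: the word has the form β·s5 where s5 occurs only as the final letter (β ∈ B_5); drop it and the last strand → 5 strands.
Reduced to β = s4^-1 s1^-1 s4^-1 s1^-1 s2 s1^-1 s2 s1^-1 s3 s4^-1 on 5 strands, 10 crossings.
Both give the same β = s4^-1 s1^-1 s4^-1 s1^-1 s2 s1^-1 s2 s1^-1 s3 s4^-1 on 5 strands, so one state sum suffices:
Braid: s4^-1 s1^-1 s4^-1 s1^-1 s2 s1^-1 s2 s1^-1 s3 s4^-1 on 5 strands, 10 crossings.
Writhe w = (#positive) - (#negative) = 3 - 7 = -4.
State-sum expansion of <K>. There are 2^10 = 1024 states.
Each crossing splits two ways (0=vertical, 1=horizontal). The state's weight is A^(#A-smoothings - #B-smoothings) * d^(loops - 1).
Tabulate the states by total A-exponent and number of loops L (A-exp: L × count):
  A^10: L=8 ×1
  A^8: L=7 ×10
  A^6: L=6 ×45
  A^4: L=5 ×118, L=7 ×2
  A^2: L=4 ×195, L=6 ×15
  A^0: L=3 ×203, L=5 ×49
  A^-2: L=2 ×123, L=4 ×85, L=6 ×2
  A^-4: L=1 ×33, L=3 ×78, L=5 ×9
  A^-6: L=2 ×29, L=4 ×16
  A^-8: L=3 ×9, L=5 ×1
  A^-10: L=4 ×1
Each group contributes A^e * Σ count * d^(L-1):
Powers of d = -A^2 - A^-2: d^2 = A^4 + 2 + A^-4; d^3 = -A^6 - 3*A^2 - 3*A^-2 - A^-6; d^4 = A^8 + 4*A^4 + 6 + 4*A^-4 + A^-8; d^5 = -A^10 - 5*A^6 - 10*A^2 - 10*A^-2 - 5*A^-6 - A^-10; d^6 = A^12 + 6*A^8 + 15*A^4 + 20 + 15*A^-4 + 6*A^-8 + A^-12; d^7 = -A^14 - 7*A^10 - 21*A^6 - 35*A^2 - 35*A^-2 - 21*A^-6 - 7*A^-10 - A^-14.
  A^10 * (d^7) = -A^24 - 7*A^20 - 21*A^16 - 35*A^12 - 35*A^8 - 21*A^4 - 7 - A^-4
  A^8 * (10*d^6) = 10*A^20 + 60*A^16 + 150*A^12 + 200*A^8 + 150*A^4 + 60 + 10*A^-4
  A^6 * (45*d^5) = -45*A^16 - 225*A^12 - 450*A^8 - 450*A^4 - 225 - 45*A^-4
  A^4 * (118*d^4 + 2*d^6) = 2*A^16 + 130*A^12 + 502*A^8 + 748*A^4 + 502 + 130*A^-4 + 2*A^-8
  A^2 * (195*d^3 + 15*d^5) = -15*A^12 - 270*A^8 - 735*A^4 - 735 - 270*A^-4 - 15*A^-8
  A^0 * (203*d^2 + 49*d^4) = 49*A^8 + 399*A^4 + 700 + 399*A^-4 + 49*A^-8
  A^-2 * (123*d + 85*d^3 + 2*d^5) = -2*A^8 - 95*A^4 - 398 - 398*A^-4 - 95*A^-8 - 2*A^-12
  A^-4 * (33 + 78*d^2 + 9*d^4) = 9*A^4 + 114 + 243*A^-4 + 114*A^-8 + 9*A^-12
  A^-6 * (29*d + 16*d^3) = -16 - 77*A^-4 - 77*A^-8 - 16*A^-12
  A^-8 * (9*d^2 + d^4) = 1 + 13*A^-4 + 24*A^-8 + 13*A^-12 + A^-16
  A^-10 * (d^3) = -A^-4 - 3*A^-8 - 3*A^-12 - A^-16
Summing the groups: <K> = -A^24 + 3*A^20 - 4*A^16 + 5*A^12 - 6*A^8 + 5*A^4 - 4 + 3*A^-4 - A^-8 + A^-12
Normalise by the writhe: (-A^3)^(-w) = (-A^3)^(4) = A^12, so f(A) = A^12 * <K> = -A^36 + 3*A^32 - 4*A^28 + 5*A^24 - 6*A^20 + 5*A^16 - 4*A^12 + 3*A^8 - A^4 + 1.
Substitute A = t^(-1/4), i.e. A^e → t^(-e/4): V(t) = 1 - t^-1 + 3*t^-2 - 4*t^-3 + 5*t^-4 - 6*t^-5 + 5*t^-6 - 4*t^-7 + 3*t^-8 - t^-9

Answer: 1 - t^-1 + 3*t^-2 - 4*t^-3 + 5*t^-4 - 6*t^-5 + 5*t^-6 - 4*t^-7 + 3*t^-8 - t^-9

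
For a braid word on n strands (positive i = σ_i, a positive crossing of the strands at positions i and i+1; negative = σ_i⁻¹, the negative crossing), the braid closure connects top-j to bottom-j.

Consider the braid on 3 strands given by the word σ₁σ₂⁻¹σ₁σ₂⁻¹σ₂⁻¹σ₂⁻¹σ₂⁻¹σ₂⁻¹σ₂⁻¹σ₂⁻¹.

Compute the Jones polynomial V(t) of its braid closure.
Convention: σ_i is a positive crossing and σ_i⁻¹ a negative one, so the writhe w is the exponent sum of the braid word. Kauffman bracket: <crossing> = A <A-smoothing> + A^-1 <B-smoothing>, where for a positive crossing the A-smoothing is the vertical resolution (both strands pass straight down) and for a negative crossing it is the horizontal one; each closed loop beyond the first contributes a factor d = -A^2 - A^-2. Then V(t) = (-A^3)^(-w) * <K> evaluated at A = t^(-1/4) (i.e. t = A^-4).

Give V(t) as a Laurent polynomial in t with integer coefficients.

Braid: s1 s2^-1 s1 s2^-1 s2^-1 s2^-1 s2^-1 s2^-1 s2^-1 s2^-1 on 3 strands, 10 crossings.
Writhe w = (#positive) - (#negative) = 2 - 8 = -6.
State-sum expansion of <K>. There are 2^10 = 1024 states.
For each crossing: s=0 is the vertical smoothing, s=1 horizontal. Crossing k contributes A^(sign_k * (1 - 2*s_k)); loop factor d = -A^2 - A^-2.
Tabulate the states by total A-exponent and number of loops L (A-exp: L × count):
  A^10: L=9 ×1
  A^8: L=8 ×10
  A^6: L=7 ×45
  A^4: L=6 ×119, L=8 ×1
  A^2: L=5 ×203, L=7 ×7
  A^0: L=4 ×231, L=6 ×21
  A^-2: L=3 ×175, L=5 ×35
  A^-4: L=2 ×85, L=4 ×35
  A^-6: L=1 ×23, L=3 ×22
  A^-8: L=2 ×10
  A^-10: L=3 ×1
Each group contributes A^e * Σ count * d^(L-1):
Powers of d = -A^2 - A^-2: d^2 = A^4 + 2 + A^-4; d^3 = -A^6 - 3*A^2 - 3*A^-2 - A^-6; d^4 = A^8 + 4*A^4 + 6 + 4*A^-4 + A^-8; d^5 = -A^10 - 5*A^6 - 10*A^2 - 10*A^-2 - 5*A^-6 - A^-10; d^6 = A^12 + 6*A^8 + 15*A^4 + 20 + 15*A^-4 + 6*A^-8 + A^-12; d^7 = -A^14 - 7*A^10 - 21*A^6 - 35*A^2 - 35*A^-2 - 21*A^-6 - 7*A^-10 - A^-14; d^8 = A^16 + 8*A^12 + 28*A^8 + 56*A^4 + 70 + 56*A^-4 + 28*A^-8 + 8*A^-12 + A^-16.
  A^10 * (d^8) = A^26 + 8*A^22 + 28*A^18 + 56*A^14 + 70*A^10 + 56*A^6 + 28*A^2 + 8*A^-2 + A^-6
  A^8 * (10*d^7) = -10*A^22 - 70*A^18 - 210*A^14 - 350*A^10 - 350*A^6 - 210*A^2 - 70*A^-2 - 10*A^-6
  A^6 * (45*d^6) = 45*A^18 + 270*A^14 + 675*A^10 + 900*A^6 + 675*A^2 + 270*A^-2 + 45*A^-6
  A^4 * (119*d^5 + d^7) = -A^18 - 126*A^14 - 616*A^10 - 1225*A^6 - 1225*A^2 - 616*A^-2 - 126*A^-6 - A^-10
  A^2 * (203*d^4 + 7*d^6) = 7*A^14 + 245*A^10 + 917*A^6 + 1358*A^2 + 917*A^-2 + 245*A^-6 + 7*A^-10
  A^0 * (231*d^3 + 21*d^5) = -21*A^10 - 336*A^6 - 903*A^2 - 903*A^-2 - 336*A^-6 - 21*A^-10
  A^-2 * (175*d^2 + 35*d^4) = 35*A^6 + 315*A^2 + 560*A^-2 + 315*A^-6 + 35*A^-10
  A^-4 * (85*d + 35*d^3) = -35*A^2 - 190*A^-2 - 190*A^-6 - 35*A^-10
  A^-6 * (23 + 22*d^2) = 22*A^-2 + 67*A^-6 + 22*A^-10
  A^-8 * (10*d) = -10*A^-6 - 10*A^-10
  A^-10 * (d^2) = A^-6 + 2*A^-10 + A^-14
Summing the groups: <K> = A^26 - 2*A^22 + 2*A^18 - 3*A^14 + 3*A^10 - 3*A^6 + 3*A^2 - 2*A^-2 + 2*A^-6 - A^-10 + A^-14
Normalise by the writhe: (-A^3)^(-w) = (-A^3)^(6) = A^18, so f(A) = A^18 * <K> = A^44 - 2*A^40 + 2*A^36 - 3*A^32 + 3*A^28 - 3*A^24 + 3*A^20 - 2*A^16 + 2*A^12 - A^8 + A^4.
Substitute A = t^(-1/4), i.e. A^e → t^(-e/4): V(t) = t^-1 - t^-2 + 2*t^-3 - 2*t^-4 + 3*t^-5 - 3*t^-6 + 3*t^-7 - 3*t^-8 + 2*t^-9 - 2*t^-10 + t^-11

Answer: t^-1 - t^-2 + 2*t^-3 - 2*t^-4 + 3*t^-5 - 3*t^-6 + 3*t^-7 - 3*t^-8 + 2*t^-9 - 2*t^-10 + t^-11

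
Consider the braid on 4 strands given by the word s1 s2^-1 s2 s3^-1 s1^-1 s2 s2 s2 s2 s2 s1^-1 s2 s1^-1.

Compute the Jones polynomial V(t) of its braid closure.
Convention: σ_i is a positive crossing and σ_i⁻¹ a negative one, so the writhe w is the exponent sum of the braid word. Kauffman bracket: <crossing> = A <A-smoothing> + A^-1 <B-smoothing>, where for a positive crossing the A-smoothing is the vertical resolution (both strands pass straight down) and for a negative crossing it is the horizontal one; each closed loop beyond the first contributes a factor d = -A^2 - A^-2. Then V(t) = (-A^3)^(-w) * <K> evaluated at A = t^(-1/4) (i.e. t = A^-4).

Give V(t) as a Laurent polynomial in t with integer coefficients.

The presented braid s1 s2^-1 s2 s3^-1 s1^-1 s2 s2 s2 s2 s2 s1^-1 s2 s1^-1 on 4 strands reduces by inverse Markov moves (closure unchanged at each step):
  Deconjugate: the word is γ·β·γ⁻¹ with γ = s1 s2^-1 (prefix) and γ⁻¹ = s2 s1^-1 (suffix); strip both.
Reduced to β = s2 s3^-1 s1^-1 s2 s2 s2 s2 s2 s1^-1 on 4 strands, 9 crossings.
Compute on β:
Braid: s2 s3^-1 s1^-1 s2 s2 s2 s2 s2 s1^-1 on 4 strands, 9 crossings.
Writhe w = (#positive) - (#negative) = 6 - 3 = 3.
State-sum expansion of <K>. There are 2^9 = 512 states.
Each crossing splits two ways (0=vertical, 1=horizontal). The state's weight is A^(#A-smoothings - #B-smoothings) * d^(loops - 1).
Tabulate the states by total A-exponent and number of loops L (A-exp: L × count):
  A^9: L=3 ×1
  A^7: L=2 ×8, L=4 ×1
  A^5: L=1 ×17, L=3 ×19
  A^3: L=2 ×63, L=4 ×21
  A^1: L=3 ×111, L=5 ×15
  A^-1: L=4 ×120, L=6 ×6
  A^-3: L=5 ×83, L=7 ×1
  A^-5: L=6 ×36
  A^-7: L=7 ×9
  A^-9: L=8 ×1
Each group contributes A^e * Σ count * d^(L-1):
Powers of d = -A^2 - A^-2: d^2 = A^4 + 2 + A^-4; d^3 = -A^6 - 3*A^2 - 3*A^-2 - A^-6; d^4 = A^8 + 4*A^4 + 6 + 4*A^-4 + A^-8; d^5 = -A^10 - 5*A^6 - 10*A^2 - 10*A^-2 - 5*A^-6 - A^-10; d^6 = A^12 + 6*A^8 + 15*A^4 + 20 + 15*A^-4 + 6*A^-8 + A^-12; d^7 = -A^14 - 7*A^10 - 21*A^6 - 35*A^2 - 35*A^-2 - 21*A^-6 - 7*A^-10 - A^-14.
  A^9 * (d^2) = A^13 + 2*A^9 + A^5
  A^7 * (8*d + d^3) = -A^13 - 11*A^9 - 11*A^5 - A
  A^5 * (17 + 19*d^2) = 19*A^9 + 55*A^5 + 19*A
  A^3 * (63*d + 21*d^3) = -21*A^9 - 126*A^5 - 126*A - 21*A^-3
  A^1 * (111*d^2 + 15*d^4) = 15*A^9 + 171*A^5 + 312*A + 171*A^-3 + 15*A^-7
  A^-1 * (120*d^3 + 6*d^5) = -6*A^9 - 150*A^5 - 420*A - 420*A^-3 - 150*A^-7 - 6*A^-11
  A^-3 * (83*d^4 + d^6) = A^9 + 89*A^5 + 347*A + 518*A^-3 + 347*A^-7 + 89*A^-11 + A^-15
  A^-5 * (36*d^5) = -36*A^5 - 180*A - 360*A^-3 - 360*A^-7 - 180*A^-11 - 36*A^-15
  A^-7 * (9*d^6) = 9*A^5 + 54*A + 135*A^-3 + 180*A^-7 + 135*A^-11 + 54*A^-15 + 9*A^-19
  A^-9 * (d^7) = -A^5 - 7*A - 21*A^-3 - 35*A^-7 - 35*A^-11 - 21*A^-15 - 7*A^-19 - A^-23
Summing the groups: <K> = -A^9 + A^5 - 2*A + 2*A^-3 - 3*A^-7 + 3*A^-11 - 2*A^-15 + 2*A^-19 - A^-23
Normalise by the writhe: (-A^3)^(-w) = (-A^3)^(-3) = -A^-9, so f(A) = -A^-9 * <K> = 1 - A^-4 + 2*A^-8 - 2*A^-12 + 3*A^-16 - 3*A^-20 + 2*A^-24 - 2*A^-28 + A^-32.
Substitute A = t^(-1/4), i.e. A^e → t^(-e/4): V(t) = t^8 - 2*t^7 + 2*t^6 - 3*t^5 + 3*t^4 - 2*t^3 + 2*t^2 - t + 1

Answer: t^8 - 2*t^7 + 2*t^6 - 3*t^5 + 3*t^4 - 2*t^3 + 2*t^2 - t + 1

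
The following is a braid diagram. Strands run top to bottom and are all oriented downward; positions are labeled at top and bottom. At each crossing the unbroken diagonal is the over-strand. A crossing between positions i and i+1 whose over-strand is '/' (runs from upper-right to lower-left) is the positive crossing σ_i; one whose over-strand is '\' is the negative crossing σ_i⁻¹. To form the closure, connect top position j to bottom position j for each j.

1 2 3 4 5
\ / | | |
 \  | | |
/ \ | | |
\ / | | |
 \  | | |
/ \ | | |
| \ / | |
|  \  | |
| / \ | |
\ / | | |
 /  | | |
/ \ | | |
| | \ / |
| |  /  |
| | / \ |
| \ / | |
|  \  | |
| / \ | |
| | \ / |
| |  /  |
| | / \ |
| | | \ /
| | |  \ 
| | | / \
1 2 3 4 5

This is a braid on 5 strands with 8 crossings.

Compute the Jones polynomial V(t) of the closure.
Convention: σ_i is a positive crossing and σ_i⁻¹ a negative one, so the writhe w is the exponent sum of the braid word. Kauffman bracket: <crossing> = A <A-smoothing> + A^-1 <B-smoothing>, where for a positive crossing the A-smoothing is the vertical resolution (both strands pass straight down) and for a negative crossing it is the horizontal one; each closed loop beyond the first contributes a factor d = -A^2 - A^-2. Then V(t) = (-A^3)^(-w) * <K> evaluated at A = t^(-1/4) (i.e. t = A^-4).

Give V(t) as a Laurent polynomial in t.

Reading the diagram top to bottom ('/'-over between positions i,i+1 = s_i, '\'-over = s_i^-1): braid word = s1^-1 s1^-1 s2^-1 s1 s3 s2^-1 s3 s4^-1.
The presented braid s1^-1 s1^-1 s2^-1 s1 s3 s2^-1 s3 s4^-1 on 5 strands reduces by inverse Markov moves (closure unchanged at each step):
  Destabilize: the word has the form β·s4^-1 where s4^-1 occurs only as the final letter (β ∈ B_4); drop it and the last strand → 4 strands.
Reduced to β = s1^-1 s1^-1 s2^-1 s1 s3 s2^-1 s3 on 4 strands, 7 crossings.
Compute on β:
Braid: s1^-1 s1^-1 s2^-1 s1 s3 s2^-1 s3 on 4 strands, 7 crossings.
Writhe w = (#positive) - (#negative) = 3 - 4 = -1.
State-sum expansion of <K>. There are 2^7 = 128 states.
Each crossing splits two ways (0=vertical, 1=horizontal). The state's weight is A^(#A-smoothings - #B-smoothings) * d^(loops - 1).
Tabulate the states by total A-exponent and number of loops L (A-exp: L × count):
  A^7: L=4 ×1
  A^5: L=3 ×7
  A^3: L=2 ×17, L=4 ×4
  A^1: L=1 ×14, L=3 ×20, L=5 ×1
  A^-1: L=2 ×27, L=4 ×8
  A^-3: L=1 ×5, L=3 ×15, L=5 ×1
  A^-5: L=2 ×4, L=4 ×3
  A^-7: L=3 ×1
Each group contributes A^e * Σ count * d^(L-1):
Powers of d = -A^2 - A^-2: d^2 = A^4 + 2 + A^-4; d^3 = -A^6 - 3*A^2 - 3*A^-2 - A^-6; d^4 = A^8 + 4*A^4 + 6 + 4*A^-4 + A^-8.
  A^7 * (d^3) = -A^13 - 3*A^9 - 3*A^5 - A
  A^5 * (7*d^2) = 7*A^9 + 14*A^5 + 7*A
  A^3 * (17*d + 4*d^3) = -4*A^9 - 29*A^5 - 29*A - 4*A^-3
  A^1 * (14 + 20*d^2 + d^4) = A^9 + 24*A^5 + 60*A + 24*A^-3 + A^-7
  A^-1 * (27*d + 8*d^3) = -8*A^5 - 51*A - 51*A^-3 - 8*A^-7
  A^-3 * (5 + 15*d^2 + d^4) = A^5 + 19*A + 41*A^-3 + 19*A^-7 + A^-11
  A^-5 * (4*d + 3*d^3) = -3*A - 13*A^-3 - 13*A^-7 - 3*A^-11
  A^-7 * (d^2) = A^-3 + 2*A^-7 + A^-11
Summing the groups: <K> = -A^13 + A^9 - A^5 + 2*A - 2*A^-3 + A^-7 - A^-11
Normalise by the writhe: (-A^3)^(-w) = (-A^3)^(1) = -A^3, so f(A) = -A^3 * <K> = A^16 - A^12 + A^8 - 2*A^4 + 2 - A^-4 + A^-8.
Substitute A = t^(-1/4), i.e. A^e → t^(-e/4): V(t) = t^2 - t + 2 - 2*t^-1 + t^-2 - t^-3 + t^-4

Answer: t^2 - t + 2 - 2*t^-1 + t^-2 - t^-3 + t^-4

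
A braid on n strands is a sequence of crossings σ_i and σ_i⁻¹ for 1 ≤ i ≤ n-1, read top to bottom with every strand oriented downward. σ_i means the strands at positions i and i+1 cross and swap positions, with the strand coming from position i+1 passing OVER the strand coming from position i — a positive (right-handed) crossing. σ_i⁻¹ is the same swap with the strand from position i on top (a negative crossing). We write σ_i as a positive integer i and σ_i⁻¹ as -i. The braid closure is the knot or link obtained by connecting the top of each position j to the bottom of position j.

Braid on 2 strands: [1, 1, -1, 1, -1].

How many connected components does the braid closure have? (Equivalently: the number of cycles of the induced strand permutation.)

1

Derivation:
Track the strand permutation on 2 strands, starting from identity.
  step 1: s1 swaps positions 1,2 -> [2 1]
  step 2: s1 swaps positions 1,2 -> [1 2]
  step 3: s1^-1 swaps positions 1,2 -> [2 1]
  step 4: s1 swaps positions 1,2 -> [1 2]
  step 5: s1^-1 swaps positions 1,2 -> [2 1]
Final permutation (position -> original strand): [2 1]
Closure components = cycle count of this permutation = 1.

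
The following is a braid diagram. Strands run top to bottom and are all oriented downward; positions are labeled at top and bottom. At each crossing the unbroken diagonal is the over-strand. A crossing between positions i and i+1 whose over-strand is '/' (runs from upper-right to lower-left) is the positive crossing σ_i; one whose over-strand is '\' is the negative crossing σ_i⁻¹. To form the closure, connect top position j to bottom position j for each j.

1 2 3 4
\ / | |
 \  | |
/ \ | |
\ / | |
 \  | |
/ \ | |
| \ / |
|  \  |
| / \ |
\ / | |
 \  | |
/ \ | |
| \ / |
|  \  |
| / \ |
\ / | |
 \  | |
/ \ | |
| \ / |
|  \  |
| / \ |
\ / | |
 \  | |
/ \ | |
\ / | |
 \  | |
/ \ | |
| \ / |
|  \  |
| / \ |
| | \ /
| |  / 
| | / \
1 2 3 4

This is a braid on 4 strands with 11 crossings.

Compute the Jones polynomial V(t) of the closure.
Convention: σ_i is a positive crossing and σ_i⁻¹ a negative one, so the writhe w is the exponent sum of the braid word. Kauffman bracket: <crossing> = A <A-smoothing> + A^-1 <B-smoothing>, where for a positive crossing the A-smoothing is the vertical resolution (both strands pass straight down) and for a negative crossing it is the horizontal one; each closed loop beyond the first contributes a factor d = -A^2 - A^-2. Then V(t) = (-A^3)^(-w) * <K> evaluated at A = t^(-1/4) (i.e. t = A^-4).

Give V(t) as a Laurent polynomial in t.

Reading the diagram top to bottom ('/'-over between positions i,i+1 = s_i, '\'-over = s_i^-1): braid word = s1^-1 s1^-1 s2^-1 s1^-1 s2^-1 s1^-1 s2^-1 s1^-1 s1^-1 s2^-1 s3.
The presented braid s1^-1 s1^-1 s2^-1 s1^-1 s2^-1 s1^-1 s2^-1 s1^-1 s1^-1 s2^-1 s3 on 4 strands reduces by inverse Markov moves (closure unchanged at each step):
  Destabilize: the word has the form β·s3 where s3 occurs only as the final letter (β ∈ B_3); drop it and the last strand → 3 strands.
Reduced to β = s1^-1 s1^-1 s2^-1 s1^-1 s2^-1 s1^-1 s2^-1 s1^-1 s1^-1 s2^-1 on 3 strands, 10 crossings.
Compute on β:
Braid: s1^-1 s1^-1 s2^-1 s1^-1 s2^-1 s1^-1 s2^-1 s1^-1 s1^-1 s2^-1 on 3 strands, 10 crossings.
Writhe w = (#positive) - (#negative) = 0 - 10 = -10.
Enumerate smoothing states for the bracket polynomial. There are 2^10 = 1024 states.
Smooth each crossing (0=||, 1=⌣⌢); contribution A^(Σ sign_k(1-2s_k)) * d^(L-1).
Tabulate the states by total A-exponent and number of loops L (A-exp: L × count):
  A^10: L=3 ×1
  A^8: L=2 ×4, L=4 ×6
  A^6: L=1 ×4, L=3 ×30, L=5 ×11
  A^4: L=2 ×48, L=4 ×65, L=6 ×7
  A^2: L=1 ×24, L=3 ×140, L=5 ×45, L=7 ×1
  A^0: L=2 ×129, L=4 ×117, L=6 ×6
  A^-2: L=1 ×43, L=3 ×151, L=5 ×16
  A^-4: L=2 ×96, L=4 ×24
  A^-6: L=1 ×24, L=3 ×21
  A^-8: L=2 ×10
  A^-10: L=3 ×1
Each group contributes A^e * Σ count * d^(L-1):
Powers of d = -A^2 - A^-2: d^2 = A^4 + 2 + A^-4; d^3 = -A^6 - 3*A^2 - 3*A^-2 - A^-6; d^4 = A^8 + 4*A^4 + 6 + 4*A^-4 + A^-8; d^5 = -A^10 - 5*A^6 - 10*A^2 - 10*A^-2 - 5*A^-6 - A^-10; d^6 = A^12 + 6*A^8 + 15*A^4 + 20 + 15*A^-4 + 6*A^-8 + A^-12.
  A^10 * (d^2) = A^14 + 2*A^10 + A^6
  A^8 * (4*d + 6*d^3) = -6*A^14 - 22*A^10 - 22*A^6 - 6*A^2
  A^6 * (4 + 30*d^2 + 11*d^4) = 11*A^14 + 74*A^10 + 130*A^6 + 74*A^2 + 11*A^-2
  A^4 * (48*d + 65*d^3 + 7*d^5) = -7*A^14 - 100*A^10 - 313*A^6 - 313*A^2 - 100*A^-2 - 7*A^-6
  A^2 * (24 + 140*d^2 + 45*d^4 + d^6) = A^14 + 51*A^10 + 335*A^6 + 594*A^2 + 335*A^-2 + 51*A^-6 + A^-10
  A^0 * (129*d + 117*d^3 + 6*d^5) = -6*A^10 - 147*A^6 - 540*A^2 - 540*A^-2 - 147*A^-6 - 6*A^-10
  A^-2 * (43 + 151*d^2 + 16*d^4) = 16*A^6 + 215*A^2 + 441*A^-2 + 215*A^-6 + 16*A^-10
  A^-4 * (96*d + 24*d^3) = -24*A^2 - 168*A^-2 - 168*A^-6 - 24*A^-10
  A^-6 * (24 + 21*d^2) = 21*A^-2 + 66*A^-6 + 21*A^-10
  A^-8 * (10*d) = -10*A^-6 - 10*A^-10
  A^-10 * (d^2) = A^-6 + 2*A^-10 + A^-14
Summing the groups: <K> = -A^10 + A^-6 + A^-14
Normalise by the writhe: (-A^3)^(-w) = (-A^3)^(10) = A^30, so f(A) = A^30 * <K> = -A^40 + A^24 + A^16.
Substitute A = t^(-1/4), i.e. A^e → t^(-e/4): V(t) = t^-4 + t^-6 - t^-10

Answer: t^-4 + t^-6 - t^-10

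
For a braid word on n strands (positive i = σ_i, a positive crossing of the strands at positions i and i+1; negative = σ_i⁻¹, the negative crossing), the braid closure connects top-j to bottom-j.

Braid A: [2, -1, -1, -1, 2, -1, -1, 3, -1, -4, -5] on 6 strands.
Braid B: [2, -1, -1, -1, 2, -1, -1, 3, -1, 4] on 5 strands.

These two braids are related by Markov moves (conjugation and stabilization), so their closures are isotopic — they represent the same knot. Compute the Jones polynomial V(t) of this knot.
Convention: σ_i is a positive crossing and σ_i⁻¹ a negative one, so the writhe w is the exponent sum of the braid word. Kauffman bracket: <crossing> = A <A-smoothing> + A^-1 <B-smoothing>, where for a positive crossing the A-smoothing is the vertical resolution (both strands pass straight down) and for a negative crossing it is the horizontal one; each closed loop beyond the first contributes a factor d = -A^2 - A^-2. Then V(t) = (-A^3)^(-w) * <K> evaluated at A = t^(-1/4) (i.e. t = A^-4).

1 - t^-1 + 3*t^-2 - 3*t^-3 + 3*t^-4 - 4*t^-5 + 3*t^-6 - 2*t^-7 + t^-8

Derivation:
Markov-equivalent braids have isotopic closures, hence identical knot invariants. Strip the Markov moves from each word to reach a common short braid β, then compute V(t) once on β.
Braid A: s2 s1^-1 s1^-1 s1^-1 s2 s1^-1 s1^-1 s3 s1^-1 s4^-1 s5^-1 on 6 strands reduces by inverse Markov moves (closure unchanged at each step):
  Destabilize: the word has the form β·s5^-1 where s5^-1 occurs only as the final letter (β ∈ B_5); drop it and the last strand → 5 strands.
  Destabilize: the word has the form β·s4^-1 where s4^-1 occurs only as the final letter (β ∈ B_4); drop it and the last strand → 4 strands.
Reduced to β = s2 s1^-1 s1^-1 s1^-1 s2 s1^-1 s1^-1 s3 s1^-1 on 4 strands, 9 crossings.
Braid B: s2 s1^-1 s1^-1 s1^-1 s2 s1^-1 s1^-1 s3 s1^-1 s4 on 5 strands reduces by inverse Markov moves (closure unchanged at each step):
  Destabilize: the word has the form β·s4 where s4 occurs only as the final letter (β ∈ B_4); drop it and the last strand → 4 strands.
Reduced to β = s2 s1^-1 s1^-1 s1^-1 s2 s1^-1 s1^-1 s3 s1^-1 on 4 strands, 9 crossings.
Both give the same β = s2 s1^-1 s1^-1 s1^-1 s2 s1^-1 s1^-1 s3 s1^-1 on 4 strands, so one state sum suffices:
Braid: s2 s1^-1 s1^-1 s1^-1 s2 s1^-1 s1^-1 s3 s1^-1 on 4 strands, 9 crossings.
Writhe w = (#positive) - (#negative) = 3 - 6 = -3.
State-sum expansion of <K>. There are 2^9 = 512 states.
Smooth each crossing (0=||, 1=⌣⌢); contribution A^(Σ sign_k(1-2s_k)) * d^(L-1).
Tabulate the states by total A-exponent and number of loops L (A-exp: L × count):
  A^9: L=8 ×1
  A^7: L=7 ×9
  A^5: L=6 ×36
  A^3: L=5 ×84
  A^1: L=4 ×126
  A^-1: L=3 ×124, L=5 ×2
  A^-3: L=2 ×75, L=4 ×9
  A^-5: L=1 ×21, L=3 ×15
  A^-7: L=2 ×8, L=4 ×1
  A^-9: L=3 ×1
Each group contributes A^e * Σ count * d^(L-1):
Powers of d = -A^2 - A^-2: d^2 = A^4 + 2 + A^-4; d^3 = -A^6 - 3*A^2 - 3*A^-2 - A^-6; d^4 = A^8 + 4*A^4 + 6 + 4*A^-4 + A^-8; d^5 = -A^10 - 5*A^6 - 10*A^2 - 10*A^-2 - 5*A^-6 - A^-10; d^6 = A^12 + 6*A^8 + 15*A^4 + 20 + 15*A^-4 + 6*A^-8 + A^-12; d^7 = -A^14 - 7*A^10 - 21*A^6 - 35*A^2 - 35*A^-2 - 21*A^-6 - 7*A^-10 - A^-14.
  A^9 * (d^7) = -A^23 - 7*A^19 - 21*A^15 - 35*A^11 - 35*A^7 - 21*A^3 - 7*A^-1 - A^-5
  A^7 * (9*d^6) = 9*A^19 + 54*A^15 + 135*A^11 + 180*A^7 + 135*A^3 + 54*A^-1 + 9*A^-5
  A^5 * (36*d^5) = -36*A^15 - 180*A^11 - 360*A^7 - 360*A^3 - 180*A^-1 - 36*A^-5
  A^3 * (84*d^4) = 84*A^11 + 336*A^7 + 504*A^3 + 336*A^-1 + 84*A^-5
  A^1 * (126*d^3) = -126*A^7 - 378*A^3 - 378*A^-1 - 126*A^-5
  A^-1 * (124*d^2 + 2*d^4) = 2*A^7 + 132*A^3 + 260*A^-1 + 132*A^-5 + 2*A^-9
  A^-3 * (75*d + 9*d^3) = -9*A^3 - 102*A^-1 - 102*A^-5 - 9*A^-9
  A^-5 * (21 + 15*d^2) = 15*A^-1 + 51*A^-5 + 15*A^-9
  A^-7 * (8*d + d^3) = -A^-1 - 11*A^-5 - 11*A^-9 - A^-13
  A^-9 * (d^2) = A^-5 + 2*A^-9 + A^-13
Summing the groups: <K> = -A^23 + 2*A^19 - 3*A^15 + 4*A^11 - 3*A^7 + 3*A^3 - 3*A^-1 + A^-5 - A^-9
Normalise by the writhe: (-A^3)^(-w) = (-A^3)^(3) = -A^9, so f(A) = -A^9 * <K> = A^32 - 2*A^28 + 3*A^24 - 4*A^20 + 3*A^16 - 3*A^12 + 3*A^8 - A^4 + 1.
Substitute A = t^(-1/4), i.e. A^e → t^(-e/4): V(t) = 1 - t^-1 + 3*t^-2 - 3*t^-3 + 3*t^-4 - 4*t^-5 + 3*t^-6 - 2*t^-7 + t^-8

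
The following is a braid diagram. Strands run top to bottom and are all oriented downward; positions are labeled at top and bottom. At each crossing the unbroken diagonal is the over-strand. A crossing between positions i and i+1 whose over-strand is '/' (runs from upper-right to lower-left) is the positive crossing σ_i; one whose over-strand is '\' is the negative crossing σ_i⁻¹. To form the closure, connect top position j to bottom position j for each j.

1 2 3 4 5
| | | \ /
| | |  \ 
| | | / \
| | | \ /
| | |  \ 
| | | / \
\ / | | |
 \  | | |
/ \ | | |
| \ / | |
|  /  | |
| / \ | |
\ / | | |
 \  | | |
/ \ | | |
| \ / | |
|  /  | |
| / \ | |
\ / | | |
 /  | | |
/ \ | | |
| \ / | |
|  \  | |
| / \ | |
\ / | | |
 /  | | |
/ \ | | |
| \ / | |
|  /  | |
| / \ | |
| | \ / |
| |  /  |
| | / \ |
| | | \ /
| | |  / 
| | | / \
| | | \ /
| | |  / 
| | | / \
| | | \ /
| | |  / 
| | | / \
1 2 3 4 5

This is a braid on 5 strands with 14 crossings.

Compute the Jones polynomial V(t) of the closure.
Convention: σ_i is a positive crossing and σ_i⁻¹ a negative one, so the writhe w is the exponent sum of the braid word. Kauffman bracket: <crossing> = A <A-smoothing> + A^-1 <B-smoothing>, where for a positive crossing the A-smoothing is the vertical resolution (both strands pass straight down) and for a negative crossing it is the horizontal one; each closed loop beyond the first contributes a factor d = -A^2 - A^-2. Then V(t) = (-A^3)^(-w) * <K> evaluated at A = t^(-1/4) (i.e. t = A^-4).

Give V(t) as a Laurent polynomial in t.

Reading the diagram top to bottom ('/'-over between positions i,i+1 = s_i, '\'-over = s_i^-1): braid word = s4^-1 s4^-1 s1^-1 s2 s1^-1 s2 s1 s2^-1 s1 s2 s3 s4 s4 s4.
The presented braid s4^-1 s4^-1 s1^-1 s2 s1^-1 s2 s1 s2^-1 s1 s2 s3 s4 s4 s4 on 5 strands reduces by inverse Markov moves (closure unchanged at each step):
  Deconjugate: the word is γ·β·γ⁻¹ with γ = s4^-1 s4^-1 (prefix) and γ⁻¹ = s4 s4 (suffix); strip both.
  Destabilize: the word has the form β·s4 where s4 occurs only as the final letter (β ∈ B_4); drop it and the last strand → 4 strands.
  Destabilize: the word has the form β·s3 where s3 occurs only as the final letter (β ∈ B_3); drop it and the last strand → 3 strands.
Reduced to β = s1^-1 s2 s1^-1 s2 s1 s2^-1 s1 s2 on 3 strands, 8 crossings.
Compute on β:
Braid: s1^-1 s2 s1^-1 s2 s1 s2^-1 s1 s2 on 3 strands, 8 crossings.
Writhe w = (#positive) - (#negative) = 5 - 3 = 2.
Computing the Kauffman bracket via state sum. There are 2^8 = 256 states.
For each crossing: s=0 is the vertical smoothing, s=1 horizontal. Crossing k contributes A^(sign_k * (1 - 2*s_k)); loop factor d = -A^2 - A^-2.
Tabulate the states by total A-exponent and number of loops L (A-exp: L × count):
  A^8: L=2 ×1
  A^6: L=1 ×3, L=3 ×5
  A^4: L=2 ×22, L=4 ×6
  A^2: L=1 ×18, L=3 ×37, L=5 ×1
  A^0: L=2 ×58, L=4 ×12
  A^-2: L=1 ×24, L=3 ×31, L=5 ×1
  A^-4: L=2 ×23, L=4 ×5
  A^-6: L=3 ×8
  A^-8: L=4 ×1
Each group contributes A^e * Σ count * d^(L-1):
Powers of d = -A^2 - A^-2: d^2 = A^4 + 2 + A^-4; d^3 = -A^6 - 3*A^2 - 3*A^-2 - A^-6; d^4 = A^8 + 4*A^4 + 6 + 4*A^-4 + A^-8.
  A^8 * (d) = -A^10 - A^6
  A^6 * (3 + 5*d^2) = 5*A^10 + 13*A^6 + 5*A^2
  A^4 * (22*d + 6*d^3) = -6*A^10 - 40*A^6 - 40*A^2 - 6*A^-2
  A^2 * (18 + 37*d^2 + d^4) = A^10 + 41*A^6 + 98*A^2 + 41*A^-2 + A^-6
  A^0 * (58*d + 12*d^3) = -12*A^6 - 94*A^2 - 94*A^-2 - 12*A^-6
  A^-2 * (24 + 31*d^2 + d^4) = A^6 + 35*A^2 + 92*A^-2 + 35*A^-6 + A^-10
  A^-4 * (23*d + 5*d^3) = -5*A^2 - 38*A^-2 - 38*A^-6 - 5*A^-10
  A^-6 * (8*d^2) = 8*A^-2 + 16*A^-6 + 8*A^-10
  A^-8 * (d^3) = -A^-2 - 3*A^-6 - 3*A^-10 - A^-14
Summing the groups: <K> = -A^10 + 2*A^6 - A^2 + 2*A^-2 - A^-6 + A^-10 - A^-14
Normalise by the writhe: (-A^3)^(-w) = (-A^3)^(-2) = A^-6, so f(A) = A^-6 * <K> = -A^4 + 2 - A^-4 + 2*A^-8 - A^-12 + A^-16 - A^-20.
Substitute A = t^(-1/4), i.e. A^e → t^(-e/4): V(t) = -t^5 + t^4 - t^3 + 2*t^2 - t + 2 - t^-1

Answer: -t^5 + t^4 - t^3 + 2*t^2 - t + 2 - t^-1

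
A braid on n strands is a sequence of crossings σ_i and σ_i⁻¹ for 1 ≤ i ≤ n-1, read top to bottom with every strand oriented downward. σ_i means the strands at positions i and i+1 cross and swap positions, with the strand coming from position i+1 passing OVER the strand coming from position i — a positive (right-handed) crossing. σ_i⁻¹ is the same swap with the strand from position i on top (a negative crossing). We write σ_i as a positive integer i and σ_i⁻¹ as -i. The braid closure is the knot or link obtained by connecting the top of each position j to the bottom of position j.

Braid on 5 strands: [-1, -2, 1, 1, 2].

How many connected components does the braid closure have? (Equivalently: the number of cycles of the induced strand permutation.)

Track the strand permutation on 5 strands, starting from identity.
  step 1: s1^-1 swaps positions 1,2 -> [2 1 3 4 5]
  step 2: s2^-1 swaps positions 2,3 -> [2 3 1 4 5]
  step 3: s1 swaps positions 1,2 -> [3 2 1 4 5]
  step 4: s1 swaps positions 1,2 -> [2 3 1 4 5]
  step 5: s2 swaps positions 2,3 -> [2 1 3 4 5]
Final permutation (position -> original strand): [2 1 3 4 5]
Closure components = cycle count of this permutation = 4.

Answer: 4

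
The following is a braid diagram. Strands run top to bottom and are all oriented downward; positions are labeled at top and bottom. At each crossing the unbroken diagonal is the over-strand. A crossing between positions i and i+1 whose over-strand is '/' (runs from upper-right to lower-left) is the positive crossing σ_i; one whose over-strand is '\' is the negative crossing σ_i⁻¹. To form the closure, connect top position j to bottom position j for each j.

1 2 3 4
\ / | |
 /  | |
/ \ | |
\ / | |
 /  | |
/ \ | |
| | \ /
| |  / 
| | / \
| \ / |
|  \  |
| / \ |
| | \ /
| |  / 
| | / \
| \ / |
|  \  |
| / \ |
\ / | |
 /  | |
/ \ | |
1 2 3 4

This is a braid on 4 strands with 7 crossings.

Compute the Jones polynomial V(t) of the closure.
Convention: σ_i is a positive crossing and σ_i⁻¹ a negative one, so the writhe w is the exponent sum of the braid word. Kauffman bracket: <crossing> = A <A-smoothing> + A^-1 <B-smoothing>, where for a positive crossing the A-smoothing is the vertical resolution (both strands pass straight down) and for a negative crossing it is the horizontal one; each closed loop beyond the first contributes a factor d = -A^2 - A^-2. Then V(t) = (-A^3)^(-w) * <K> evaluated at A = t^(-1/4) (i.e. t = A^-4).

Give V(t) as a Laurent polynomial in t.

Reading the diagram top to bottom ('/'-over between positions i,i+1 = s_i, '\'-over = s_i^-1): braid word = s1 s1 s3 s2^-1 s3 s2^-1 s1.
Braid: s1 s1 s3 s2^-1 s3 s2^-1 s1 on 4 strands, 7 crossings.
Writhe w = (#positive) - (#negative) = 5 - 2 = 3.
Computing the Kauffman bracket via state sum. There are 2^7 = 128 states.
For each crossing: s=0 is the vertical smoothing, s=1 horizontal. Crossing k contributes A^(sign_k * (1 - 2*s_k)); loop factor d = -A^2 - A^-2.
Tabulate the states by total A-exponent and number of loops L (A-exp: L × count):
  A^7: L=4 ×1
  A^5: L=3 ×7
  A^3: L=2 ×17, L=4 ×4
  A^1: L=1 ×15, L=3 ×19, L=5 ×1
  A^-1: L=2 ×27, L=4 ×8
  A^-3: L=3 ×20, L=5 ×1
  A^-5: L=4 ×7
  A^-7: L=5 ×1
Each group contributes A^e * Σ count * d^(L-1):
Powers of d = -A^2 - A^-2: d^2 = A^4 + 2 + A^-4; d^3 = -A^6 - 3*A^2 - 3*A^-2 - A^-6; d^4 = A^8 + 4*A^4 + 6 + 4*A^-4 + A^-8.
  A^7 * (d^3) = -A^13 - 3*A^9 - 3*A^5 - A
  A^5 * (7*d^2) = 7*A^9 + 14*A^5 + 7*A
  A^3 * (17*d + 4*d^3) = -4*A^9 - 29*A^5 - 29*A - 4*A^-3
  A^1 * (15 + 19*d^2 + d^4) = A^9 + 23*A^5 + 59*A + 23*A^-3 + A^-7
  A^-1 * (27*d + 8*d^3) = -8*A^5 - 51*A - 51*A^-3 - 8*A^-7
  A^-3 * (20*d^2 + d^4) = A^5 + 24*A + 46*A^-3 + 24*A^-7 + A^-11
  A^-5 * (7*d^3) = -7*A - 21*A^-3 - 21*A^-7 - 7*A^-11
  A^-7 * (d^4) = A + 4*A^-3 + 6*A^-7 + 4*A^-11 + A^-15
Summing the groups: <K> = -A^13 + A^9 - 2*A^5 + 3*A - 3*A^-3 + 2*A^-7 - 2*A^-11 + A^-15
Normalise by the writhe: (-A^3)^(-w) = (-A^3)^(-3) = -A^-9, so f(A) = -A^-9 * <K> = A^4 - 1 + 2*A^-4 - 3*A^-8 + 3*A^-12 - 2*A^-16 + 2*A^-20 - A^-24.
Substitute A = t^(-1/4), i.e. A^e → t^(-e/4): V(t) = -t^6 + 2*t^5 - 2*t^4 + 3*t^3 - 3*t^2 + 2*t - 1 + t^-1

Answer: -t^6 + 2*t^5 - 2*t^4 + 3*t^3 - 3*t^2 + 2*t - 1 + t^-1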